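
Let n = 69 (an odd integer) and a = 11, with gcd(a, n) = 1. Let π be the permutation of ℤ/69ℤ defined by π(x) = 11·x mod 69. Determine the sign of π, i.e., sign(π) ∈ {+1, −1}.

Start at x=65: 65 → 25 → 68 → 58 → 17 → 49 → 56 → … (one orbit).
The orbit structure of x ↦ 11x mod 69: 5 orbits of sizes [22, 22, 22, 2, 1].
With 5 cycles on 69 points, sign = (−1)^{69−5} = +1.

+1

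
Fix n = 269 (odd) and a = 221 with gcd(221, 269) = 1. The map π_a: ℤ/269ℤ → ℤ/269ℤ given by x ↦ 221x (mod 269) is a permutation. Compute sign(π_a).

-1

Trace 76: π^k(76) = [76, 118, 254, 182, 141, 226, 181] for k=0..6.
π_221 has 2 disjoint cycles with lengths [268, 1] on {0,…,268}.
With 2 cycles on 269 points, sign = (−1)^{269−2} = -1.
Via Zolotarev, sign(π_{221}) = (221|269) = -1.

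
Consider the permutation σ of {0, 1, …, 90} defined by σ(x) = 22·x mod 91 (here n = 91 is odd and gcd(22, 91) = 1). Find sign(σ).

+1

Orbit of 29 under x↦22x: [29, 1, 22]… (length divides ord_91(22)).
Cycle type of π: 3×28 + 1×7; total 35 cycles.
35 cycles on 91: each ℓ→(−1)^(ℓ−1), product (−1)^56 = +1.
(22|91)_J = +1 (Zolotarev's lemma cross-check).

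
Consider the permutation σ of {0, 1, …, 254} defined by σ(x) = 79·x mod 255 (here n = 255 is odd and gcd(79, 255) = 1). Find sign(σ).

Trace 166: π^k(166) = [166, 109, 196, 184, 1, 79, 121] for k=0..6.
The orbit structure of x ↦ 79x mod 255: 24 orbits of sizes [16, 16, 16, 16, 16, 16, 16, 16, 16, 16, 16, 16, 16, 16, 16, 2, 2, 2, 2, 2, 2, 1, 1, 1].
With 24 cycles on 255 points, sign = (−1)^{255−24} = -1.
The Jacobi symbol (79|255) = -1 (Zolotarev) agrees.

-1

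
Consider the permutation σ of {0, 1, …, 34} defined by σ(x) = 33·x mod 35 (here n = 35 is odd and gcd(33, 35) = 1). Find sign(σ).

+1

Trace 27: π^k(27) = [27, 16, 3, 29, 12, 11, 13] for k=0..6.
The orbit structure of x ↦ 33x mod 35: 5 orbits of sizes [12, 12, 6, 4, 1].
35 − 5 = 30 transpositions; sign(π) = (−1)^30 = +1.
The Jacobi symbol (33|35) = +1 (Zolotarev) agrees.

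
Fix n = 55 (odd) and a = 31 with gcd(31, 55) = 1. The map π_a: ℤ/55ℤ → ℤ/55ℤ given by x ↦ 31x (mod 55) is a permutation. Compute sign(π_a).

+1

Start at x=16: 16 → 1 → 31 → 26 → 36 → 16 (one orbit).
Cycle type of π: 5×10 + 1×5; total 15 cycles.
Σ(ℓ_i−1) = 55−15 = 40; sign = (−1)^40 = +1.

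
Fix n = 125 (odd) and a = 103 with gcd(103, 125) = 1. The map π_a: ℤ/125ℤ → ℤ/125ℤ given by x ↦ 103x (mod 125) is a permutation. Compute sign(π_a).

-1

Trace 89: π^k(89) = [89, 42, 76, 78, 34, 2, 81] for k=0..6.
4 cycles of lengths [100, 20, 4, 1].
125 − 4 = 121 transpositions; sign(π) = (−1)^121 = -1.
(103|125)_J = -1 (Zolotarev's lemma cross-check).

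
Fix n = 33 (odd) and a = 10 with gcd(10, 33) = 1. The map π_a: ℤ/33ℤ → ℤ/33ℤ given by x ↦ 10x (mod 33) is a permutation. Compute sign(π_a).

-1

Start at x=1: 1 → 10 → 1 (one orbit).
18 cycles of lengths [2, 2, 2, 2, 2, 2, 2, 2, 2, 2, 2, 2, 2, 2, 2, 1, 1, 1].
Σ(ℓ_i−1) = 33−18 = 15; sign = (−1)^15 = -1.
Zolotarev: (10|33) = -1, matching the cycle-count sign.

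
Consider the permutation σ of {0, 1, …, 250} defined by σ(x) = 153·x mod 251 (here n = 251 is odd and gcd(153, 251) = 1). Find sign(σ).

+1

Orbit of 94 under x↦153x: [94, 75, 180, 181, 83, 149, 207]… (length divides ord_251(153)).
Cycle type of π: 125×2 + 1; total 3 cycles.
Σ(ℓ_i−1) = 251−3 = 248; sign = (−1)^248 = +1.
Via Zolotarev, sign(π_{153}) = (153|251) = +1.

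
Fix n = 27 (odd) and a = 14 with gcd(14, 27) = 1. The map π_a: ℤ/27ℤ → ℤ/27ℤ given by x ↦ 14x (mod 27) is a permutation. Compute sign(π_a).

-1

Orbit of 13 under x↦14x: [13, 20, 10, 5, 16, 8, 4]… (length divides ord_27(14)).
Decompose π into cycles: lengths [18, 6, 2, 1] (4 cycles, including the fixed point 0).
Σ(ℓ_i−1) = 27−4 = 23; sign = (−1)^23 = -1.
The Jacobi symbol (14|27) = -1 (Zolotarev) agrees.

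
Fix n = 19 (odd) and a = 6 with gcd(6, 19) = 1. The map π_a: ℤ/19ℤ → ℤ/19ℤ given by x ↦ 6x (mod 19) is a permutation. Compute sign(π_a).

+1

Trace 16: π^k(16) = [16, 1, 6, 17, 7, 4, 5] for k=0..6.
Decompose π into cycles: lengths [9, 9, 1] (3 cycles, including the fixed point 0).
19 − 3 = 16 transpositions; sign(π) = (−1)^16 = +1.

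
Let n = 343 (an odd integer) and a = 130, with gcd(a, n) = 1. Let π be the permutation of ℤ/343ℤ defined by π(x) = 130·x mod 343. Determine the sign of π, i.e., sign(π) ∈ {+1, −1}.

+1

Trace 8: π^k(8) = [8, 11, 58, 337, 249, 128, 176] for k=0..6.
Decompose π into cycles: lengths [147, 147, 21, 21, 3, 3, 1] (7 cycles, including the fixed point 0).
Σ(ℓ_i−1) = 343−7 = 336; sign = (−1)^336 = +1.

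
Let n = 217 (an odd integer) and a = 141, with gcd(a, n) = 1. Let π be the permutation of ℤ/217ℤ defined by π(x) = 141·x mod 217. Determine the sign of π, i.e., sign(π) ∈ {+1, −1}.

-1

Orbit of 78 under x↦141x: [78, 148, 36, 85, 50, 106, 190]… (length divides ord_217(141)).
14 cycles of lengths [30, 30, 30, 30, 30, 30, 30, 1, 1, 1, 1, 1, 1, 1].
n − c = 217 − 14 = 203; sign = (−1)^203 = -1.
Zolotarev: (141|217) = -1, matching the cycle-count sign.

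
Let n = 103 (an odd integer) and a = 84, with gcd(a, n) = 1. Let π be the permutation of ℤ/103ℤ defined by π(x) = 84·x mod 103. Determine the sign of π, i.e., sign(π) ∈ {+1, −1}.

Orbit of 57 under x↦84x: [57, 50, 80, 25, 40, 64, 20]… (length divides ord_103(84)).
Cycle type of π: 102 + 1; total 2 cycles.
103 − 2 = 101 transpositions; sign(π) = (−1)^101 = -1.
Check: (84/103) = -1 by Zolotarev.

-1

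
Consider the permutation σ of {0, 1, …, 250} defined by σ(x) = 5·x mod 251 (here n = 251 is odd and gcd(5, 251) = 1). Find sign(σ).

+1

Start at x=243: 243 → 211 → 51 → 4 → 20 → 100 → 249 → … (one orbit).
Cycle lengths of π_5 on ℤ/251ℤ: [25, 25, 25, 25, 25, 25, 25, 25, 25, 25, 1]; 11 cycles in total.
251 − 11 = 240 transpositions; sign(π) = (−1)^240 = +1.
Zolotarev: (5|251) = +1, matching the cycle-count sign.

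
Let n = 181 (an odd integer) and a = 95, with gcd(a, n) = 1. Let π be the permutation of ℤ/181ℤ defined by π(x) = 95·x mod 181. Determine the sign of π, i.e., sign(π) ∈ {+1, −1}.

Start at x=1: 1 → 95 → 156 → 159 → 82 → 7 → 122 → … (one orbit).
4 cycles of lengths [60, 60, 60, 1].
Σ(ℓ_i−1) = 181−4 = 177; sign = (−1)^177 = -1.
The Jacobi symbol (95|181) = -1 (Zolotarev) agrees.

-1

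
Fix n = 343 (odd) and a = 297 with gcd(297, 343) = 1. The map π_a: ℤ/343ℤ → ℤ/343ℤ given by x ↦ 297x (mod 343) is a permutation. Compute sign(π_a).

Orbit of 284 under x↦297x: [284, 313, 8, 318, 121, 265, 158]… (length divides ord_343(297)).
Cycle lengths of π_297 on ℤ/343ℤ: [294, 42, 6, 1]; 4 cycles in total.
sign(π) = (−1)^{n − #cycles} = (−1)^{343−4} = (−1)^339 = -1.
Zolotarev: (297|343) = -1, matching the cycle-count sign.

-1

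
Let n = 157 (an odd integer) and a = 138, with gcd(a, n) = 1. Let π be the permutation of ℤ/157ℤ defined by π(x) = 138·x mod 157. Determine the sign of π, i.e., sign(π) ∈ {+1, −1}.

+1

Start at x=33: 33 → 1 → 138 → 47 → 49 → 11 → 105 → … (one orbit).
Cycle type of π: 78×2 + 1; total 3 cycles.
n − c = 157 − 3 = 154; sign = (−1)^154 = +1.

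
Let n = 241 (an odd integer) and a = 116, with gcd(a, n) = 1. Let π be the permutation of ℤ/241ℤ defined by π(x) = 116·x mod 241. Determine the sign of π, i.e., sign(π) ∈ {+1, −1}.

Start at x=116: 116 → 201 → 180 → 154 → 30 → 106 → 5 → … (one orbit).
7 cycles of lengths [40, 40, 40, 40, 40, 40, 1].
n − c = 241 − 7 = 234; sign = (−1)^234 = +1.
Via Zolotarev, sign(π_{116}) = (116|241) = +1.

+1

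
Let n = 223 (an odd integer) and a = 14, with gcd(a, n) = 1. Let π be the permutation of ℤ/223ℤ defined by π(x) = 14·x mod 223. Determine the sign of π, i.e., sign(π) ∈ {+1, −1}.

+1

Orbit of 14 under x↦14x: [14, 196, 68, 60, 171, 164, 66]… (length divides ord_223(14)).
π_14 has 7 disjoint cycles with lengths [37, 37, 37, 37, 37, 37, 1] on {0,…,222}.
n − c = 223 − 7 = 216; sign = (−1)^216 = +1.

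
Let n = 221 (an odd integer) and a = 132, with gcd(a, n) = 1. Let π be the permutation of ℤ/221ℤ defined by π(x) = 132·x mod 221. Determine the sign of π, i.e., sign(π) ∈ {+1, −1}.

Trace 72: π^k(72) = [72, 1, 132, 186, 21, 120, 149] for k=0..6.
22 cycles of lengths [12, 12, 12, 12, 12, 12, 12, 12, 12, 12, 12, 12, 12, 12, 12, 12, 12, 4, 4, 4, 4, 1].
With 22 cycles on 221 points, sign = (−1)^{221−22} = -1.

-1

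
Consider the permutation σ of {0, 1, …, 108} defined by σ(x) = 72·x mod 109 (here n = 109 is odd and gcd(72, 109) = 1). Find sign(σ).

-1

Start at x=89: 89 → 86 → 88 → 14 → 27 → 91 → 12 → … (one orbit).
2 cycles of lengths [108, 1].
sign(π) = (−1)^{n − #cycles} = (−1)^{109−2} = (−1)^107 = -1.
The Jacobi symbol (72|109) = -1 (Zolotarev) agrees.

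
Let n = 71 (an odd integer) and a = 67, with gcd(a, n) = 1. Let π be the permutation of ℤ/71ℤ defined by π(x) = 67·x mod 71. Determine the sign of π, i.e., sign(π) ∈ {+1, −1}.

Start at x=38: 38 → 61 → 40 → 53 → 1 → 67 → 16 → … (one orbit).
Cycle type of π: 70 + 1; total 2 cycles.
71 − 2 = 69 transpositions; sign(π) = (−1)^69 = -1.

-1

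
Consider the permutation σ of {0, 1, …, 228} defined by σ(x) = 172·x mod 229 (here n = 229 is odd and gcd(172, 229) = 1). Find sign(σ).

+1

Start at x=64: 64 → 16 → 4 → 1 → 172 → 43 → 68 → … (one orbit).
π_172 has 7 disjoint cycles with lengths [38, 38, 38, 38, 38, 38, 1] on {0,…,228}.
Σ(ℓ_i−1) = 229−7 = 222; sign = (−1)^222 = +1.
(172|229)_J = +1 (Zolotarev's lemma cross-check).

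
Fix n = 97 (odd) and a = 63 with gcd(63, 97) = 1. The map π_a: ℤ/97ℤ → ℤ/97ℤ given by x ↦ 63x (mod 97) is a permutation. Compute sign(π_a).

Orbit of 45 under x↦63x: [45, 22, 28, 18, 67, 50, 46]… (length divides ord_97(63)).
π_63 has 4 disjoint cycles with lengths [32, 32, 32, 1] on {0,…,96}.
Σ(ℓ_i−1) = 97−4 = 93; sign = (−1)^93 = -1.

-1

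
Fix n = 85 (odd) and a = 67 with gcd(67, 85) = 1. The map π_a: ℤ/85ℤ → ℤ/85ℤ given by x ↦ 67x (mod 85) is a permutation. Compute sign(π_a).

-1

Orbit of 67 under x↦67x: [67, 69, 33, 1]… (length divides ord_85(67)).
π_67 has 26 disjoint cycles with lengths [4, 4, 4, 4, 4, 4, 4, 4, 4, 4, 4, 4, 4, 4, 4, 4, 4, 2, 2, 2, 2, 2, 2, 2, 2, 1] on {0,…,84}.
n − c = 85 − 26 = 59; sign = (−1)^59 = -1.
(67|85)_J = -1 (Zolotarev's lemma cross-check).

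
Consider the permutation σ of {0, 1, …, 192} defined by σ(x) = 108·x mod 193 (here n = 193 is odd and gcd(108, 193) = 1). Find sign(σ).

+1

Start at x=108: 108 → 84 → 1 → 108 (one orbit).
65 cycles of lengths [3, 3, 3, 3, 3, 3, 3, 3, 3, 3, 3, 3, 3, 3, 3, 3, 3, 3, 3, 3, 3, 3, 3, 3, 3, 3, 3, 3, 3, 3, 3, 3, 3, 3, 3, 3, 3, 3, 3, 3, 3, 3, 3, 3, 3, 3, 3, 3, 3, 3, 3, 3, 3, 3, 3, 3, 3, 3, 3, 3, 3, 3, 3, 3, 1].
n − c = 193 − 65 = 128; sign = (−1)^128 = +1.
Via Zolotarev, sign(π_{108}) = (108|193) = +1.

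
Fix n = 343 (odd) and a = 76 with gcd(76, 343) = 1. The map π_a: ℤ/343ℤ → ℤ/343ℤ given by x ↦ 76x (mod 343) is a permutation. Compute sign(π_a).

-1

Start at x=92: 92 → 132 → 85 → 286 → 127 → 48 → 218 → … (one orbit).
The orbit structure of x ↦ 76x mod 343: 10 orbits of sizes [98, 98, 98, 14, 14, 14, 2, 2, 2, 1].
10 cycles on 343: each ℓ→(−1)^(ℓ−1), product (−1)^333 = -1.
(76|343)_J = -1 (Zolotarev's lemma cross-check).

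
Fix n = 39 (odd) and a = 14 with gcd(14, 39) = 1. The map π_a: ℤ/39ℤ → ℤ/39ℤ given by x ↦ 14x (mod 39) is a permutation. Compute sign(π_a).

Orbit of 14 under x↦14x: [14, 1]… (length divides ord_39(14)).
Cycle lengths of π_14 on ℤ/39ℤ: [2, 2, 2, 2, 2, 2, 2, 2, 2, 2, 2, 2, 2, 1, 1, 1, 1, 1, 1, 1, 1, 1, 1, 1, 1, 1]; 26 cycles in total.
With 26 cycles on 39 points, sign = (−1)^{39−26} = -1.
Via Zolotarev, sign(π_{14}) = (14|39) = -1.

-1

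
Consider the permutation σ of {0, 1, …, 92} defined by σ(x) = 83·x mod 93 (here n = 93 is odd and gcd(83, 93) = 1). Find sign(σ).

Start at x=16: 16 → 26 → 19 → 89 → 40 → 65 → 1 → … (one orbit).
5 cycles of lengths [30, 30, 30, 2, 1].
93 − 5 = 88 transpositions; sign(π) = (−1)^88 = +1.

+1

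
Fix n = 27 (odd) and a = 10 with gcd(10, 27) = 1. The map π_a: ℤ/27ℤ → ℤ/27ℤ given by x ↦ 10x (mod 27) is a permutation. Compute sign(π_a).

+1

Orbit of 1 under x↦10x: [1, 10, 19]… (length divides ord_27(10)).
π_10 has 15 disjoint cycles with lengths [3, 3, 3, 3, 3, 3, 1, 1, 1, 1, 1, 1, 1, 1, 1] on {0,…,26}.
With 15 cycles on 27 points, sign = (−1)^{27−15} = +1.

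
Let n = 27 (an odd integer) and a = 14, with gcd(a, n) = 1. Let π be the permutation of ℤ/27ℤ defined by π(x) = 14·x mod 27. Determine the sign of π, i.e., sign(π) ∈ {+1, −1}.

Trace 16: π^k(16) = [16, 8, 4, 2, 1, 14, 7] for k=0..6.
The orbit structure of x ↦ 14x mod 27: 4 orbits of sizes [18, 6, 2, 1].
Σ(ℓ_i−1) = 27−4 = 23; sign = (−1)^23 = -1.
Zolotarev: (14|27) = -1, matching the cycle-count sign.

-1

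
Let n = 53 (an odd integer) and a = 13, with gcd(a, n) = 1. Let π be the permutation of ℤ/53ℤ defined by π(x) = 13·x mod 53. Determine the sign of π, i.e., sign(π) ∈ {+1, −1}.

Start at x=49: 49 → 1 → 13 → 10 → 24 → 47 → 28 → … (one orbit).
The orbit structure of x ↦ 13x mod 53: 5 orbits of sizes [13, 13, 13, 13, 1].
n − c = 53 − 5 = 48; sign = (−1)^48 = +1.
Zolotarev: (13|53) = +1, matching the cycle-count sign.

+1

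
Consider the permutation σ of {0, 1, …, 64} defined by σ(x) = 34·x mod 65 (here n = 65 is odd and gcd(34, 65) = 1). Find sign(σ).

Start at x=44: 44 → 1 → 34 → 51 → 44 (one orbit).
Cycle lengths of π_34 on ℤ/65ℤ: [4, 4, 4, 4, 4, 4, 4, 4, 4, 4, 4, 4, 4, 4, 4, 2, 2, 1]; 18 cycles in total.
65 − 18 = 47 transpositions; sign(π) = (−1)^47 = -1.
(34|65)_J = -1 (Zolotarev's lemma cross-check).

-1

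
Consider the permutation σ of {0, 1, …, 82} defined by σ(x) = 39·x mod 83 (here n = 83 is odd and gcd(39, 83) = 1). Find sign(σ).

Trace 15: π^k(15) = [15, 4, 73, 25, 62, 11, 14] for k=0..6.
π_39 has 2 disjoint cycles with lengths [82, 1] on {0,…,82}.
sign(π) = (−1)^{n − #cycles} = (−1)^{83−2} = (−1)^81 = -1.
Zolotarev: (39|83) = -1, matching the cycle-count sign.

-1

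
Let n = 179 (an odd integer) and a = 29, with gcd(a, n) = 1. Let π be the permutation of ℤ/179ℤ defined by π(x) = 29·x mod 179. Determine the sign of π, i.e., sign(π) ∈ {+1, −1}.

Trace 48: π^k(48) = [48, 139, 93, 12, 169, 68, 3] for k=0..6.
π_29 has 3 disjoint cycles with lengths [89, 89, 1] on {0,…,178}.
n − c = 179 − 3 = 176; sign = (−1)^176 = +1.

+1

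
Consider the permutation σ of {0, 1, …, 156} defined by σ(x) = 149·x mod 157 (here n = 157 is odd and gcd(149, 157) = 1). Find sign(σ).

Start at x=130: 130 → 59 → 156 → 8 → 93 → 41 → 143 → … (one orbit).
The orbit structure of x ↦ 149x mod 157: 4 orbits of sizes [52, 52, 52, 1].
4 cycles on 157: each ℓ→(−1)^(ℓ−1), product (−1)^153 = -1.
Check: (149/157) = -1 by Zolotarev.

-1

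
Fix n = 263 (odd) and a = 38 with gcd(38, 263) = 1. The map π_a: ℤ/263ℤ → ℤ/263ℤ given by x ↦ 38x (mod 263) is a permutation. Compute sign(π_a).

Start at x=216: 216 → 55 → 249 → 257 → 35 → 15 → 44 → … (one orbit).
π_38 has 2 disjoint cycles with lengths [262, 1] on {0,…,262}.
n − c = 263 − 2 = 261; sign = (−1)^261 = -1.
Check: (38/263) = -1 by Zolotarev.

-1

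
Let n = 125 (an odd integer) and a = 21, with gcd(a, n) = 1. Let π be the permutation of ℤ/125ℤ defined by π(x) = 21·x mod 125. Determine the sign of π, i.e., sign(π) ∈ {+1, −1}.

Trace 116: π^k(116) = [116, 61, 31, 26, 46, 91, 36] for k=0..6.
The orbit structure of x ↦ 21x mod 125: 13 orbits of sizes [25, 25, 25, 25, 5, 5, 5, 5, 1, 1, 1, 1, 1].
13 cycles on 125: each ℓ→(−1)^(ℓ−1), product (−1)^112 = +1.
Zolotarev: (21|125) = +1, matching the cycle-count sign.

+1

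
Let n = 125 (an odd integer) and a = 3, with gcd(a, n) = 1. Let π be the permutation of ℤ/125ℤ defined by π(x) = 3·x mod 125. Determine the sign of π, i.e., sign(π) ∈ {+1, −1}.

-1

Start at x=29: 29 → 87 → 11 → 33 → 99 → 47 → 16 → … (one orbit).
The orbit structure of x ↦ 3x mod 125: 4 orbits of sizes [100, 20, 4, 1].
n − c = 125 − 4 = 121; sign = (−1)^121 = -1.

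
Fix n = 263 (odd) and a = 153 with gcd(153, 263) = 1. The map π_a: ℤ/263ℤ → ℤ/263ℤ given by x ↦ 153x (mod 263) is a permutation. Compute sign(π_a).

Orbit of 68 under x↦153x: [68, 147, 136, 31, 9, 62, 18]… (length divides ord_263(153)).
Decompose π into cycles: lengths [131, 131, 1] (3 cycles, including the fixed point 0).
With 3 cycles on 263 points, sign = (−1)^{263−3} = +1.
Zolotarev: (153|263) = +1, matching the cycle-count sign.

+1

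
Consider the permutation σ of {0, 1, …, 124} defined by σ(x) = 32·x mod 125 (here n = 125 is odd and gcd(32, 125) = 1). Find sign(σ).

Trace 24: π^k(24) = [24, 18, 76, 57, 74, 118, 26] for k=0..6.
12 cycles of lengths [20, 20, 20, 20, 20, 4, 4, 4, 4, 4, 4, 1].
Σ(ℓ_i−1) = 125−12 = 113; sign = (−1)^113 = -1.
The Jacobi symbol (32|125) = -1 (Zolotarev) agrees.

-1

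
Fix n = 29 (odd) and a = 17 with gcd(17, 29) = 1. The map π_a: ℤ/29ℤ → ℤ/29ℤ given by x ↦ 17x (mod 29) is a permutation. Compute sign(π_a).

-1

Orbit of 17 under x↦17x: [17, 28, 12, 1]… (length divides ord_29(17)).
8 cycles of lengths [4, 4, 4, 4, 4, 4, 4, 1].
n − c = 29 − 8 = 21; sign = (−1)^21 = -1.
Via Zolotarev, sign(π_{17}) = (17|29) = -1.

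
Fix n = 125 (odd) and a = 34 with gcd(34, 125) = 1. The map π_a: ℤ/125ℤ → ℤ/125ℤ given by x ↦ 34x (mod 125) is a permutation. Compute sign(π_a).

Start at x=54: 54 → 86 → 49 → 41 → 19 → 21 → 89 → … (one orbit).
π_34 has 7 disjoint cycles with lengths [50, 50, 10, 10, 2, 2, 1] on {0,…,124}.
7 cycles on 125: each ℓ→(−1)^(ℓ−1), product (−1)^118 = +1.
Check: (34/125) = +1 by Zolotarev.

+1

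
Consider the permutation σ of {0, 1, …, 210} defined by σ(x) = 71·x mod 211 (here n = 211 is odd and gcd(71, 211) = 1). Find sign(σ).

Trace 55: π^k(55) = [55, 107, 1, 71, 188] for k=0..4.
Cycle lengths of π_71 on ℤ/211ℤ: [5, 5, 5, 5, 5, 5, 5, 5, 5, 5, 5, 5, 5, 5, 5, 5, 5, 5, 5, 5, 5, 5, 5, 5, 5, 5, 5, 5, 5, 5, 5, 5, 5, 5, 5, 5, 5, 5, 5, 5, 5, 5, 1]; 43 cycles in total.
211 − 43 = 168 transpositions; sign(π) = (−1)^168 = +1.
(71|211)_J = +1 (Zolotarev's lemma cross-check).

+1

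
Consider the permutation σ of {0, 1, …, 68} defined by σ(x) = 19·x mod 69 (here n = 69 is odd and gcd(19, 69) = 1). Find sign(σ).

-1

Start at x=52: 52 → 22 → 4 → 7 → 64 → 43 → 58 → … (one orbit).
Cycle lengths of π_19 on ℤ/69ℤ: [22, 22, 22, 1, 1, 1]; 6 cycles in total.
69 − 6 = 63 transpositions; sign(π) = (−1)^63 = -1.
The Jacobi symbol (19|69) = -1 (Zolotarev) agrees.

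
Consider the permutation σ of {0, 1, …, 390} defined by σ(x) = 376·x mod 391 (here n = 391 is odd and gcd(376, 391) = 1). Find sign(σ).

Orbit of 151 under x↦376x: [151, 81, 349, 239, 325, 208, 8]… (length divides ord_391(376)).
Cycle lengths of π_376 on ℤ/391ℤ: [88, 88, 88, 88, 11, 11, 8, 8, 1]; 9 cycles in total.
9 cycles on 391: each ℓ→(−1)^(ℓ−1), product (−1)^382 = +1.

+1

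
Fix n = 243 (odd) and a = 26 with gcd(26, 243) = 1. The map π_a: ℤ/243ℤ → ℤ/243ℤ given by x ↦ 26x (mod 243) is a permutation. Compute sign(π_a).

Trace 109: π^k(109) = [109, 161, 55, 215, 1, 26, 190] for k=0..6.
π_26 has 32 disjoint cycles with lengths [18, 18, 18, 18, 18, 18, 18, 18, 18, 6, 6, 6, 6, 6, 6, 6, 6, 6, 2, 2, 2, 2, 2, 2, 2, 2, 2, 2, 2, 2, 2, 1] on {0,…,242}.
32 cycles on 243: each ℓ→(−1)^(ℓ−1), product (−1)^211 = -1.

-1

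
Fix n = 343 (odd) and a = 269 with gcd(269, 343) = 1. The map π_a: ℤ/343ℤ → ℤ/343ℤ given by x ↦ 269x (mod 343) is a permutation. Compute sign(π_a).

-1

Trace 307: π^k(307) = [307, 263, 89, 274, 304, 142, 125] for k=0..6.
The orbit structure of x ↦ 269x mod 343: 4 orbits of sizes [294, 42, 6, 1].
4 cycles on 343: each ℓ→(−1)^(ℓ−1), product (−1)^339 = -1.
Check: (269/343) = -1 by Zolotarev.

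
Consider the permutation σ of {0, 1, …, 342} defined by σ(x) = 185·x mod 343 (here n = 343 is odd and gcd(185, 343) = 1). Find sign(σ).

-1

Trace 31: π^k(31) = [31, 247, 76, 340, 131, 225, 122] for k=0..6.
π_185 has 4 disjoint cycles with lengths [294, 42, 6, 1] on {0,…,342}.
n − c = 343 − 4 = 339; sign = (−1)^339 = -1.
Via Zolotarev, sign(π_{185}) = (185|343) = -1.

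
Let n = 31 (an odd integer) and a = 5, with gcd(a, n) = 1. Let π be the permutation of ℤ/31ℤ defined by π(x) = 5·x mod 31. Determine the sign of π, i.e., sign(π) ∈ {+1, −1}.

Trace 25: π^k(25) = [25, 1, 5] for k=0..2.
The orbit structure of x ↦ 5x mod 31: 11 orbits of sizes [3, 3, 3, 3, 3, 3, 3, 3, 3, 3, 1].
11 cycles on 31: each ℓ→(−1)^(ℓ−1), product (−1)^20 = +1.

+1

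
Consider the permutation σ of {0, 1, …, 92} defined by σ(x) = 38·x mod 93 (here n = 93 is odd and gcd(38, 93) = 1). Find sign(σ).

Trace 14: π^k(14) = [14, 67, 35, 28, 41, 70, 56] for k=0..6.
π_38 has 6 disjoint cycles with lengths [30, 30, 15, 15, 2, 1] on {0,…,92}.
With 6 cycles on 93 points, sign = (−1)^{93−6} = -1.

-1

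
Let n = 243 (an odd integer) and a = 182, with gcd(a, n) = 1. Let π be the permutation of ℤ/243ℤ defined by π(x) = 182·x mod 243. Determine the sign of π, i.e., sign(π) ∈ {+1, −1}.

-1

Orbit of 184 under x↦182x: [184, 197, 133, 149, 145, 146, 85]… (length divides ord_243(182)).
Cycle type of π: 162 + 54 + 18 + 6 + 2 + 1; total 6 cycles.
sign(π) = (−1)^{n − #cycles} = (−1)^{243−6} = (−1)^237 = -1.
(182|243)_J = -1 (Zolotarev's lemma cross-check).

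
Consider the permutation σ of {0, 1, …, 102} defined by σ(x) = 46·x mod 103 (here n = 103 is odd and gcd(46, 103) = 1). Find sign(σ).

Start at x=56: 56 → 1 → 46 → 56 (one orbit).
The orbit structure of x ↦ 46x mod 103: 35 orbits of sizes [3, 3, 3, 3, 3, 3, 3, 3, 3, 3, 3, 3, 3, 3, 3, 3, 3, 3, 3, 3, 3, 3, 3, 3, 3, 3, 3, 3, 3, 3, 3, 3, 3, 3, 1].
n − c = 103 − 35 = 68; sign = (−1)^68 = +1.
The Jacobi symbol (46|103) = +1 (Zolotarev) agrees.

+1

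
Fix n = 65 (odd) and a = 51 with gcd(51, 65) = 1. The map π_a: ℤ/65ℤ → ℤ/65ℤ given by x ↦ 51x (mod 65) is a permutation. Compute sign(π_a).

+1

Start at x=1: 1 → 51 → 1 (one orbit).
Decompose π into cycles: lengths [2, 2, 2, 2, 2, 2, 2, 2, 2, 2, 2, 2, 2, 2, 2, 2, 2, 2, 2, 2, 2, 2, 2, 2, 2, 2, 2, 2, 2, 2, 1, 1, 1, 1, 1] (35 cycles, including the fixed point 0).
65 − 35 = 30 transpositions; sign(π) = (−1)^30 = +1.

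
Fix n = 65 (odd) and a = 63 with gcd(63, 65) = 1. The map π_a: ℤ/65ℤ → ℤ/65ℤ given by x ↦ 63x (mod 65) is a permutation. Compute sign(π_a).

Orbit of 4 under x↦63x: [4, 57, 16, 33, 64, 2, 61]… (length divides ord_65(63)).
π_63 has 7 disjoint cycles with lengths [12, 12, 12, 12, 12, 4, 1] on {0,…,64}.
7 cycles on 65: each ℓ→(−1)^(ℓ−1), product (−1)^58 = +1.
Zolotarev: (63|65) = +1, matching the cycle-count sign.

+1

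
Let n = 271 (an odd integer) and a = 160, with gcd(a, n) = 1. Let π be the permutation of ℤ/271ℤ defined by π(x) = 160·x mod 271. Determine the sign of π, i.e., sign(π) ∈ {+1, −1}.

+1

Trace 158: π^k(158) = [158, 77, 125, 217, 32, 242, 238] for k=0..6.
π_160 has 11 disjoint cycles with lengths [27, 27, 27, 27, 27, 27, 27, 27, 27, 27, 1] on {0,…,270}.
271 − 11 = 260 transpositions; sign(π) = (−1)^260 = +1.
(160|271)_J = +1 (Zolotarev's lemma cross-check).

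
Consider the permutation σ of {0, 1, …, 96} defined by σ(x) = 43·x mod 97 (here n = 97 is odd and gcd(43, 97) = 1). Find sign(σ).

+1

Trace 6: π^k(6) = [6, 64, 36, 93, 22, 73, 35] for k=0..6.
Decompose π into cycles: lengths [24, 24, 24, 24, 1] (5 cycles, including the fixed point 0).
sign(π) = (−1)^{n − #cycles} = (−1)^{97−5} = (−1)^92 = +1.
The Jacobi symbol (43|97) = +1 (Zolotarev) agrees.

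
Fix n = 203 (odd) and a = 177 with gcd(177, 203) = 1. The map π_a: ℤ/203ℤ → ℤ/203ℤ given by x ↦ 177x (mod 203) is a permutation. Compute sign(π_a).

Trace 186: π^k(186) = [186, 36, 79, 179, 15, 16, 193] for k=0..6.
The orbit structure of x ↦ 177x mod 203: 6 orbits of sizes [84, 84, 28, 3, 3, 1].
203 − 6 = 197 transpositions; sign(π) = (−1)^197 = -1.

-1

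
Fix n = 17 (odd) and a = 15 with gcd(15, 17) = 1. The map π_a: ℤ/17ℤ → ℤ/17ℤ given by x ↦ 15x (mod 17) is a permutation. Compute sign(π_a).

+1

Trace 2: π^k(2) = [2, 13, 8, 1, 15, 4, 9] for k=0..6.
3 cycles of lengths [8, 8, 1].
With 3 cycles on 17 points, sign = (−1)^{17−3} = +1.
Zolotarev: (15|17) = +1, matching the cycle-count sign.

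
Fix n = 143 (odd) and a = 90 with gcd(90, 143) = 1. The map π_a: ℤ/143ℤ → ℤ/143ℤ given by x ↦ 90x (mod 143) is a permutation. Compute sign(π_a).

Trace 53: π^k(53) = [53, 51, 14, 116, 1, 90, 92] for k=0..6.
Decompose π into cycles: lengths [10, 10, 10, 10, 10, 10, 10, 10, 10, 10, 10, 10, 10, 2, 2, 2, 2, 2, 2, 1] (20 cycles, including the fixed point 0).
143 − 20 = 123 transpositions; sign(π) = (−1)^123 = -1.
(90|143)_J = -1 (Zolotarev's lemma cross-check).

-1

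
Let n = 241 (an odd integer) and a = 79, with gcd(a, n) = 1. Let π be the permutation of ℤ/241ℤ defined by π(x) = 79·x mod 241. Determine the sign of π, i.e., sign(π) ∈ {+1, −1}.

+1

Start at x=236: 236 → 87 → 125 → 235 → 8 → 150 → 41 → … (one orbit).
π_79 has 7 disjoint cycles with lengths [40, 40, 40, 40, 40, 40, 1] on {0,…,240}.
241 − 7 = 234 transpositions; sign(π) = (−1)^234 = +1.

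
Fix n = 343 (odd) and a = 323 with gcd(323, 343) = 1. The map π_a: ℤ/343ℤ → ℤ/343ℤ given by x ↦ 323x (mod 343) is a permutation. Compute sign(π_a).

+1

Trace 288: π^k(288) = [288, 71, 295, 274, 8, 183, 113] for k=0..6.
π_323 has 19 disjoint cycles with lengths [49, 49, 49, 49, 49, 49, 7, 7, 7, 7, 7, 7, 1, 1, 1, 1, 1, 1, 1] on {0,…,342}.
19 cycles on 343: each ℓ→(−1)^(ℓ−1), product (−1)^324 = +1.
The Jacobi symbol (323|343) = +1 (Zolotarev) agrees.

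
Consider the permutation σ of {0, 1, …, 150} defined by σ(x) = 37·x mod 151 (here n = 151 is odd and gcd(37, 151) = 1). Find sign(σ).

+1

Orbit of 62 under x↦37x: [62, 29, 16, 139, 9, 31, 90]… (length divides ord_151(37)).
Decompose π into cycles: lengths [75, 75, 1] (3 cycles, including the fixed point 0).
151 − 3 = 148 transpositions; sign(π) = (−1)^148 = +1.
The Jacobi symbol (37|151) = +1 (Zolotarev) agrees.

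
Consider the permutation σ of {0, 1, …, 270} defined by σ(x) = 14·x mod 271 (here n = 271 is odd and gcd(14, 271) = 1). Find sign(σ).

Start at x=49: 49 → 144 → 119 → 40 → 18 → 252 → 5 → … (one orbit).
π_14 has 3 disjoint cycles with lengths [135, 135, 1] on {0,…,270}.
Σ(ℓ_i−1) = 271−3 = 268; sign = (−1)^268 = +1.
Zolotarev: (14|271) = +1, matching the cycle-count sign.

+1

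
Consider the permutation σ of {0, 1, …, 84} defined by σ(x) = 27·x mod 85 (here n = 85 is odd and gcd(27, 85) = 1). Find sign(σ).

+1

Trace 48: π^k(48) = [48, 21, 57, 9, 73, 16, 7] for k=0..6.
Cycle lengths of π_27 on ℤ/85ℤ: [16, 16, 16, 16, 16, 4, 1]; 7 cycles in total.
Σ(ℓ_i−1) = 85−7 = 78; sign = (−1)^78 = +1.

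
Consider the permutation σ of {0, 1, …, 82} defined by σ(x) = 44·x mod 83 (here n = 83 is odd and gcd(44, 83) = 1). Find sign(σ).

Trace 40: π^k(40) = [40, 17, 1, 44, 27, 26, 65] for k=0..6.
Decompose π into cycles: lengths [41, 41, 1] (3 cycles, including the fixed point 0).
With 3 cycles on 83 points, sign = (−1)^{83−3} = +1.

+1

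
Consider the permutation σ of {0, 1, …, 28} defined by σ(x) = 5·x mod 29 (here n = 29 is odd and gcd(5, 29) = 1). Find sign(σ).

Orbit of 20 under x↦5x: [20, 13, 7, 6, 1, 5, 25]… (length divides ord_29(5)).
3 cycles of lengths [14, 14, 1].
With 3 cycles on 29 points, sign = (−1)^{29−3} = +1.
Via Zolotarev, sign(π_{5}) = (5|29) = +1.

+1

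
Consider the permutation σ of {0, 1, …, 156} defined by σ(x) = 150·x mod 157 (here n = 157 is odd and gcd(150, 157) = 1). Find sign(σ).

-1

Start at x=16: 16 → 45 → 156 → 7 → 108 → 29 → 111 → … (one orbit).
The orbit structure of x ↦ 150x mod 157: 4 orbits of sizes [52, 52, 52, 1].
157 − 4 = 153 transpositions; sign(π) = (−1)^153 = -1.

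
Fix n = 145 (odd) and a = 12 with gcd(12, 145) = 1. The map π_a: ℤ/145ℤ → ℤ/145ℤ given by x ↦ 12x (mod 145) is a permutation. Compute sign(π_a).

+1

Orbit of 12 under x↦12x: [12, 144, 133, 1]… (length divides ord_145(12)).
The orbit structure of x ↦ 12x mod 145: 37 orbits of sizes [4, 4, 4, 4, 4, 4, 4, 4, 4, 4, 4, 4, 4, 4, 4, 4, 4, 4, 4, 4, 4, 4, 4, 4, 4, 4, 4, 4, 4, 4, 4, 4, 4, 4, 4, 4, 1].
n − c = 145 − 37 = 108; sign = (−1)^108 = +1.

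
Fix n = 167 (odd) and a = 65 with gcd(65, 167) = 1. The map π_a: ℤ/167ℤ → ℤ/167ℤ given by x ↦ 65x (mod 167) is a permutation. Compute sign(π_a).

Trace 128: π^k(128) = [128, 137, 54, 3, 28, 150, 64] for k=0..6.
π_65 has 3 disjoint cycles with lengths [83, 83, 1] on {0,…,166}.
167 − 3 = 164 transpositions; sign(π) = (−1)^164 = +1.
The Jacobi symbol (65|167) = +1 (Zolotarev) agrees.

+1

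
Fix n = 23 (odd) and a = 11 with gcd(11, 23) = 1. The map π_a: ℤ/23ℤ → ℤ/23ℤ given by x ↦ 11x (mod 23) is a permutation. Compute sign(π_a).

-1

Trace 19: π^k(19) = [19, 2, 22, 12, 17, 3, 10] for k=0..6.
The orbit structure of x ↦ 11x mod 23: 2 orbits of sizes [22, 1].
n − c = 23 − 2 = 21; sign = (−1)^21 = -1.
Check: (11/23) = -1 by Zolotarev.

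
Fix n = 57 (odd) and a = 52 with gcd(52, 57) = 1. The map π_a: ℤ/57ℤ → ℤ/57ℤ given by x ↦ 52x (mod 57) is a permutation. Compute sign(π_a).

Trace 10: π^k(10) = [10, 7, 22, 4, 37, 43, 13] for k=0..6.
6 cycles of lengths [18, 18, 18, 1, 1, 1].
6 cycles on 57: each ℓ→(−1)^(ℓ−1), product (−1)^51 = -1.
The Jacobi symbol (52|57) = -1 (Zolotarev) agrees.

-1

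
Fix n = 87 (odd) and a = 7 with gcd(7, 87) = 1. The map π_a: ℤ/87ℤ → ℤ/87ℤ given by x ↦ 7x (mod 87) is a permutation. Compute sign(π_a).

+1

Orbit of 16 under x↦7x: [16, 25, 1, 7, 49, 82, 52]… (length divides ord_87(7)).
The orbit structure of x ↦ 7x mod 87: 15 orbits of sizes [7, 7, 7, 7, 7, 7, 7, 7, 7, 7, 7, 7, 1, 1, 1].
With 15 cycles on 87 points, sign = (−1)^{87−15} = +1.
Zolotarev: (7|87) = +1, matching the cycle-count sign.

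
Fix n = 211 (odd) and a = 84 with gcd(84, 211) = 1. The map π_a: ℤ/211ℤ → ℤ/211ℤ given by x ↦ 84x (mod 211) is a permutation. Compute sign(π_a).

Start at x=99: 99 → 87 → 134 → 73 → 13 → 37 → 154 → … (one orbit).
Cycle type of π: 105×2 + 1; total 3 cycles.
3 cycles on 211: each ℓ→(−1)^(ℓ−1), product (−1)^208 = +1.

+1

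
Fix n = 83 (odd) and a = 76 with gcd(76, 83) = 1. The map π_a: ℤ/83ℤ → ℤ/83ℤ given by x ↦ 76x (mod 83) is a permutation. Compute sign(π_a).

Trace 21: π^k(21) = [21, 19, 33, 18, 40, 52, 51] for k=0..6.
Cycle lengths of π_76 on ℤ/83ℤ: [82, 1]; 2 cycles in total.
Σ(ℓ_i−1) = 83−2 = 81; sign = (−1)^81 = -1.
Check: (76/83) = -1 by Zolotarev.

-1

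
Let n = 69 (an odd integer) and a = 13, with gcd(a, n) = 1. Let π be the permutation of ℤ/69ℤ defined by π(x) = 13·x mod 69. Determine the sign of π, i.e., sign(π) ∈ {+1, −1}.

+1

Trace 1: π^k(1) = [1, 13, 31, 58, 64, 4, 52] for k=0..6.
Decompose π into cycles: lengths [11, 11, 11, 11, 11, 11, 1, 1, 1] (9 cycles, including the fixed point 0).
sign(π) = (−1)^{n − #cycles} = (−1)^{69−9} = (−1)^60 = +1.
(13|69)_J = +1 (Zolotarev's lemma cross-check).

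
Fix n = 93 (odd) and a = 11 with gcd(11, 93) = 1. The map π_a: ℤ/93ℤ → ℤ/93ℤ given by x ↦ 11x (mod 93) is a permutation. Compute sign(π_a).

+1

Orbit of 11 under x↦11x: [11, 28, 29, 40, 68, 4, 44]… (length divides ord_93(11)).
5 cycles of lengths [30, 30, 30, 2, 1].
Σ(ℓ_i−1) = 93−5 = 88; sign = (−1)^88 = +1.
Via Zolotarev, sign(π_{11}) = (11|93) = +1.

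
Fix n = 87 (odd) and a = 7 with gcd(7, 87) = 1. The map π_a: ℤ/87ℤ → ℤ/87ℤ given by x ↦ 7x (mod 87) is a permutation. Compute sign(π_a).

Orbit of 16 under x↦7x: [16, 25, 1, 7, 49, 82, 52]… (length divides ord_87(7)).
The orbit structure of x ↦ 7x mod 87: 15 orbits of sizes [7, 7, 7, 7, 7, 7, 7, 7, 7, 7, 7, 7, 1, 1, 1].
87 − 15 = 72 transpositions; sign(π) = (−1)^72 = +1.
(7|87)_J = +1 (Zolotarev's lemma cross-check).

+1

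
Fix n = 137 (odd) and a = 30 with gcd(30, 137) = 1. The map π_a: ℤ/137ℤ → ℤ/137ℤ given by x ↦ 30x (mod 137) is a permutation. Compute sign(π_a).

Trace 15: π^k(15) = [15, 39, 74, 28, 18, 129, 34] for k=0..6.
Cycle type of π: 68×2 + 1; total 3 cycles.
With 3 cycles on 137 points, sign = (−1)^{137−3} = +1.

+1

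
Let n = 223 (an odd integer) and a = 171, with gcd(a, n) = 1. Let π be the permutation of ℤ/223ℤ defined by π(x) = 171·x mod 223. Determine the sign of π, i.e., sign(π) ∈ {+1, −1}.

Orbit of 4 under x↦171x: [4, 15, 112, 197, 14, 164, 169]… (length divides ord_223(171)).
The orbit structure of x ↦ 171x mod 223: 7 orbits of sizes [37, 37, 37, 37, 37, 37, 1].
223 − 7 = 216 transpositions; sign(π) = (−1)^216 = +1.

+1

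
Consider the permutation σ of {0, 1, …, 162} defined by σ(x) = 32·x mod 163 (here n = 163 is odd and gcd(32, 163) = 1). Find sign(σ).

Orbit of 138 under x↦32x: [138, 15, 154, 38, 75, 118, 27]… (length divides ord_163(32)).
π_32 has 2 disjoint cycles with lengths [162, 1] on {0,…,162}.
sign(π) = (−1)^{n − #cycles} = (−1)^{163−2} = (−1)^161 = -1.
Check: (32/163) = -1 by Zolotarev.

-1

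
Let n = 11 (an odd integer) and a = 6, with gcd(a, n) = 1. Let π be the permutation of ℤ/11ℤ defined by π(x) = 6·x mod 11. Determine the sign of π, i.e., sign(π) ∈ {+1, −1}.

-1

Orbit of 9 under x↦6x: [9, 10, 5, 8, 4, 2, 1]… (length divides ord_11(6)).
The orbit structure of x ↦ 6x mod 11: 2 orbits of sizes [10, 1].
n − c = 11 − 2 = 9; sign = (−1)^9 = -1.
(6|11)_J = -1 (Zolotarev's lemma cross-check).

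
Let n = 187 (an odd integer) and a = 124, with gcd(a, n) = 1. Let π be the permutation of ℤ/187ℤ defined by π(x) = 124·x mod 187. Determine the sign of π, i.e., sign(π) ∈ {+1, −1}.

-1

Orbit of 81 under x↦124x: [81, 133, 36, 163, 16, 114, 111]… (length divides ord_187(124)).
6 cycles of lengths [80, 80, 16, 5, 5, 1].
6 cycles on 187: each ℓ→(−1)^(ℓ−1), product (−1)^181 = -1.
Via Zolotarev, sign(π_{124}) = (124|187) = -1.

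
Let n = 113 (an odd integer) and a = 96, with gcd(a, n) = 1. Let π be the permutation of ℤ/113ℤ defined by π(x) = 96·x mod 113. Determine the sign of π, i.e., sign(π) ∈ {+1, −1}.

-1

Trace 52: π^k(52) = [52, 20, 112, 17, 50, 54, 99] for k=0..6.
Decompose π into cycles: lengths [112, 1] (2 cycles, including the fixed point 0).
With 2 cycles on 113 points, sign = (−1)^{113−2} = -1.
(96|113)_J = -1 (Zolotarev's lemma cross-check).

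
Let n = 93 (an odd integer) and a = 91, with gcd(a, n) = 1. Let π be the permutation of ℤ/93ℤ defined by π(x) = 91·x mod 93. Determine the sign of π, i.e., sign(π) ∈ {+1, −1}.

Orbit of 1 under x↦91x: [1, 91, 4, 85, 16, 61, 64]… (length divides ord_93(91)).
12 cycles of lengths [10, 10, 10, 10, 10, 10, 10, 10, 10, 1, 1, 1].
With 12 cycles on 93 points, sign = (−1)^{93−12} = -1.
(91|93)_J = -1 (Zolotarev's lemma cross-check).

-1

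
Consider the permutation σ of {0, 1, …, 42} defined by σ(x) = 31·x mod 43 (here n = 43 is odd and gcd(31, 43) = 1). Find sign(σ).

Trace 16: π^k(16) = [16, 23, 25, 1, 31, 15, 35] for k=0..6.
The orbit structure of x ↦ 31x mod 43: 3 orbits of sizes [21, 21, 1].
Σ(ℓ_i−1) = 43−3 = 40; sign = (−1)^40 = +1.
The Jacobi symbol (31|43) = +1 (Zolotarev) agrees.

+1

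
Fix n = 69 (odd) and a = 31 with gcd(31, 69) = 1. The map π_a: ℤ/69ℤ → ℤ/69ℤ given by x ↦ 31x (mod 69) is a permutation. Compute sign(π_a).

Trace 31: π^k(31) = [31, 64, 52, 25, 16, 13, 58] for k=0..6.
Decompose π into cycles: lengths [11, 11, 11, 11, 11, 11, 1, 1, 1] (9 cycles, including the fixed point 0).
9 cycles on 69: each ℓ→(−1)^(ℓ−1), product (−1)^60 = +1.
Via Zolotarev, sign(π_{31}) = (31|69) = +1.

+1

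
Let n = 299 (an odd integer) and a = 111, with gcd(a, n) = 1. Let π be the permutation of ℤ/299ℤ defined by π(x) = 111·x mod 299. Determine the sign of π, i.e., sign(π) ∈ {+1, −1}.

Orbit of 189 under x↦111x: [189, 49, 57, 48, 245, 285, 240]… (length divides ord_299(111)).
Cycle lengths of π_111 on ℤ/299ℤ: [132, 132, 22, 12, 1]; 5 cycles in total.
With 5 cycles on 299 points, sign = (−1)^{299−5} = +1.
The Jacobi symbol (111|299) = +1 (Zolotarev) agrees.

+1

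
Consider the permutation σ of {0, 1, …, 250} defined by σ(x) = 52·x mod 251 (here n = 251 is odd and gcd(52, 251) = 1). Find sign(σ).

+1

Start at x=4: 4 → 208 → 23 → 192 → 195 → 100 → 180 → … (one orbit).
3 cycles of lengths [125, 125, 1].
sign(π) = (−1)^{n − #cycles} = (−1)^{251−3} = (−1)^248 = +1.
The Jacobi symbol (52|251) = +1 (Zolotarev) agrees.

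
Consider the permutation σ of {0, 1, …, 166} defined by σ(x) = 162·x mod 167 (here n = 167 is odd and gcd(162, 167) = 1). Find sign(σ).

Trace 58: π^k(58) = [58, 44, 114, 98, 11, 112, 108] for k=0..6.
π_162 has 3 disjoint cycles with lengths [83, 83, 1] on {0,…,166}.
With 3 cycles on 167 points, sign = (−1)^{167−3} = +1.
Via Zolotarev, sign(π_{162}) = (162|167) = +1.

+1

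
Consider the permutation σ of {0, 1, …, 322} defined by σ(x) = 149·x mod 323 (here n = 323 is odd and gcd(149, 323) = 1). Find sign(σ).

+1

Orbit of 256 under x↦149x: [256, 30, 271, 4, 273, 302, 101]… (length divides ord_323(149)).
Cycle lengths of π_149 on ℤ/323ℤ: [36, 36, 36, 36, 36, 36, 36, 36, 9, 9, 4, 4, 4, 4, 1]; 15 cycles in total.
With 15 cycles on 323 points, sign = (−1)^{323−15} = +1.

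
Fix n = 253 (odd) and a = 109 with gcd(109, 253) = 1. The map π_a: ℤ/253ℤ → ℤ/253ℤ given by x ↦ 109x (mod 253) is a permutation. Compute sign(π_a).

+1

Trace 120: π^k(120) = [120, 177, 65, 1, 109, 243, 175] for k=0..6.
Decompose π into cycles: lengths [22, 22, 22, 22, 22, 22, 22, 22, 22, 22, 22, 2, 2, 2, 2, 2, 1] (17 cycles, including the fixed point 0).
sign(π) = (−1)^{n − #cycles} = (−1)^{253−17} = (−1)^236 = +1.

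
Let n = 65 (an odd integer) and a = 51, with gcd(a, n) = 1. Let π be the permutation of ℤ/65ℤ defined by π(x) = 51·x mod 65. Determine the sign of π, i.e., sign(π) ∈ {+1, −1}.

+1

Trace 51: π^k(51) = [51, 1] for k=0..1.
Cycle lengths of π_51 on ℤ/65ℤ: [2, 2, 2, 2, 2, 2, 2, 2, 2, 2, 2, 2, 2, 2, 2, 2, 2, 2, 2, 2, 2, 2, 2, 2, 2, 2, 2, 2, 2, 2, 1, 1, 1, 1, 1]; 35 cycles in total.
Σ(ℓ_i−1) = 65−35 = 30; sign = (−1)^30 = +1.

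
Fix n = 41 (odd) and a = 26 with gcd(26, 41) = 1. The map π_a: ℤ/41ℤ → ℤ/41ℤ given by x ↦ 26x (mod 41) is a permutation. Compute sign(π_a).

-1

Start at x=15: 15 → 21 → 13 → 10 → 14 → 36 → 34 → … (one orbit).
π_26 has 2 disjoint cycles with lengths [40, 1] on {0,…,40}.
n − c = 41 − 2 = 39; sign = (−1)^39 = -1.
Check: (26/41) = -1 by Zolotarev.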